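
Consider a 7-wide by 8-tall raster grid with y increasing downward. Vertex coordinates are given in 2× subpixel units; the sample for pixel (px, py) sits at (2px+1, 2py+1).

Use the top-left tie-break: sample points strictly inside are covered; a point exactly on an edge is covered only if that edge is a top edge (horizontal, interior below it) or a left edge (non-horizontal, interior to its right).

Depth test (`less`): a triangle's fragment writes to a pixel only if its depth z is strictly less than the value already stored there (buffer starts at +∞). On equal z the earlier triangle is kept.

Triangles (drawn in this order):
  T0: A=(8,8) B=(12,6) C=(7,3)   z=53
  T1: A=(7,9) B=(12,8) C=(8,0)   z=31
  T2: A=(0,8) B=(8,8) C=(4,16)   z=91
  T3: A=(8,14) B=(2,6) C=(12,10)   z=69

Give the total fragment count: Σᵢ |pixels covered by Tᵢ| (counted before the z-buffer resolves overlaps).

T0:
  2·area = 22  (B↔C swapped to make it positive)
  edge (8, 8)→(7, 3): d=(-1,-5) top-left  bias=+0
  edge (7, 3)→(12, 6): d=(5,3) right/bottom  bias=-1
  edge (12, 6)→(8, 8): d=(-4,2) right/bottom  bias=-1
    (3,1)@(7, 3): e=[0,0,22] → ·  [on edge]
    (4,2)@(9, 5): e=[8,4,10] → #
    (5,2)@(11, 5): e=[18,-2,6] → ·
    (4,3)@(9, 7): e=[6,14,2] → #
    (5,3)@(11, 7): e=[16,8,-2] → ·
    (4,4)@(9, 9): e=[4,24,-6] → ·
    (4,6)@(9, 13): e=[0,44,-22] → ·  [on edge]
  covered (2 px):
    · · · · · · ·
    · · · · · · ·
    · · · · # · ·
    · · · · # · ·
    · · · · · · ·
    · · · · · · ·
    · · · · · · ·
    · · · · · · ·
T1:
  2·area = 44  (B↔C swapped to make it positive)
  edge (7, 9)→(8, 0): d=(1,-9) top-left  bias=+0
  edge (8, 0)→(12, 8): d=(4,8) right/bottom  bias=-1
  edge (12, 8)→(7, 9): d=(-5,1) right/bottom  bias=-1
    (4,1)@(9, 3): e=[12,4,28] → #
    (5,1)@(11, 3): e=[30,-12,26] → ·
    (4,2)@(9, 5): e=[14,12,18] → #
    (5,2)@(11, 5): e=[32,-4,16] → ·
    (4,3)@(9, 7): e=[16,20,8] → #
    (5,3)@(11, 7): e=[34,4,6] → #
    (6,3)@(13, 7): e=[52,-12,4] → ·
    (3,4)@(7, 9): e=[0,44,0] → ·  [on edge]
    (4,4)@(9, 9): e=[18,28,-2] → ·
    (5,4)@(11, 9): e=[36,12,-4] → ·
  covered (4 px):
    · · · · · · ·
    · · · · # · ·
    · · · · # · ·
    · · · · # # ·
    · · · · · · ·
    · · · · · · ·
    · · · · · · ·
    · · · · · · ·
T2:
  2·area = 64
  edge (0, 8)→(8, 8): d=(8,0) top-left  bias=+0
  edge (8, 8)→(4, 16): d=(-4,8) right/bottom  bias=-1
  edge (4, 16)→(0, 8): d=(-4,-8) top-left  bias=+0
    (0,4)@(1, 9): e=[8,52,4] → #
    (1,4)@(3, 9): e=[8,36,20] → #
    (2,4)@(5, 9): e=[8,20,36] → #
    (3,4)@(7, 9): e=[8,4,52] → #
    (4,4)@(9, 9): e=[8,-12,68] → ·
    (0,5)@(1, 11): e=[24,44,-4] → ·
    (1,5)@(3, 11): e=[24,28,12] → #
    (3,5)@(7, 11): e=[24,-4,44] → ·
    (1,6)@(3, 13): e=[40,20,4] → #
    (3,6)@(7, 13): e=[40,-12,36] → ·
    (1,7)@(3, 15): e=[56,12,-4] → ·
    (2,7)@(5, 15): e=[56,-4,12] → ·
  covered (8 px):
    · · · · · · ·
    · · · · · · ·
    · · · · · · ·
    · · · · · · ·
    # # # # · · ·
    · # # · · · ·
    · # # · · · ·
    · · · · · · ·
T3:
  2·area = 56
  edge (8, 14)→(2, 6): d=(-6,-8) top-left  bias=+0
  edge (2, 6)→(12, 10): d=(10,4) right/bottom  bias=-1
  edge (12, 10)→(8, 14): d=(-4,4) right/bottom  bias=-1
    (1,3)@(3, 7): e=[2,6,48] → #
    (2,3)@(5, 7): e=[18,-2,40] → ·
    (1,4)@(3, 9): e=[-10,26,40] → ·
    (2,4)@(5, 9): e=[6,18,32] → #
    (3,4)@(7, 9): e=[22,10,24] → #
    (4,4)@(9, 9): e=[38,2,16] → #
    (5,4)@(11, 9): e=[54,-6,8] → ·
    (6,4)@(13, 9): e=[70,-14,0] → ·  [on edge]
    (2,5)@(5, 11): e=[-6,38,24] → ·
    (3,5)@(7, 11): e=[10,30,16] → #
    (5,5)@(11, 11): e=[42,14,0] → ·  [on edge]
    (3,6)@(7, 13): e=[-2,50,8] → ·
    (4,6)@(9, 13): e=[14,42,0] → ·  [on edge]
    (3,7)@(7, 15): e=[-14,70,0] → ·  [on edge]
  covered (6 px):
    · · · · · · ·
    · · · · · · ·
    · · · · · · ·
    · # · · · · ·
    · · # # # · ·
    · · · # # · ·
    · · · · · · ·
    · · · · · · ·

Result: 20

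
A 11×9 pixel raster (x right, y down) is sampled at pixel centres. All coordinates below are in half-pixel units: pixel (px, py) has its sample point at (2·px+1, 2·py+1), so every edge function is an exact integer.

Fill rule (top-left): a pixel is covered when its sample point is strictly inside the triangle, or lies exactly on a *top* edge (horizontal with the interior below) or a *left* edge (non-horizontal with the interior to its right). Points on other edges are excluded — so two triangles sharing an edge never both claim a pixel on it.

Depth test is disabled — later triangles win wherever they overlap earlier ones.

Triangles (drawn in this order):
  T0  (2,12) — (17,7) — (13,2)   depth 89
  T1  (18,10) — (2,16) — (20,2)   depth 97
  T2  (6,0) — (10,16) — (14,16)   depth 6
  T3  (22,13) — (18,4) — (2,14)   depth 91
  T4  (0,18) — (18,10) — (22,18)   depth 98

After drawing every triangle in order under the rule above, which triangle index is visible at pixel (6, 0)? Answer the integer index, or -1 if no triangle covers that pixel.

T0:
  2·area = 95  (B↔C swapped to make it positive)
  edge (2, 12)→(13, 2): d=(11,-10) top-left  bias=+0
  edge (13, 2)→(17, 7): d=(4,5) right/bottom  bias=-1
  edge (17, 7)→(2, 12): d=(-15,5) right/bottom  bias=-1
    (6,1)@(13, 3): e=[11,4,80] → #
    (7,1)@(15, 3): e=[31,-6,70] → ·
    (5,2)@(11, 5): e=[13,22,60] → #
    (7,2)@(15, 5): e=[53,2,40] → #
    (8,2)@(17, 5): e=[73,-8,30] → ·
    (4,3)@(9, 7): e=[15,40,40] → #
    (8,3)@(17, 7): e=[95,0,0] → ·  [on edge]
    (3,4)@(7, 9): e=[17,58,20] → #
    (5,4)@(11, 9): e=[57,38,0] → ·  [on edge]
    (6,4)@(13, 9): e=[77,28,-10] → ·
    (7,4)@(15, 9): e=[97,18,-20] → ·
    (2,5)@(5, 11): e=[19,76,0] → ·  [on edge]
  covered (10 px):
    · · · · · · · · · · ·
    · · · · · · # · · · ·
    · · · · · # # # · · ·
    · · · · # # # # · · ·
    · · · # # · · · · · ·
    · · · · · · · · · · ·
    · · · · · · · · · · ·
    · · · · · · · · · · ·
    · · · · · · · · · · ·
T1:
  2·area = 116
  edge (18, 10)→(2, 16): d=(-16,6) right/bottom  bias=-1
  edge (2, 16)→(20, 2): d=(18,-14) top-left  bias=+0
  edge (20, 2)→(18, 10): d=(-2,8) right/bottom  bias=-1
    (9,1)@(19, 3): e=[106,4,6] → #
    (10,1)@(21, 3): e=[94,32,-10] → ·
    (8,2)@(17, 5): e=[86,12,18] → #
    (10,2)@(21, 5): e=[62,68,-14] → ·
    (7,3)@(15, 7): e=[66,20,30] → #
    (9,3)@(19, 7): e=[42,76,-2] → ·
    (5,4)@(11, 9): e=[58,0,58] → #  [on edge]
    (6,4)@(13, 9): e=[46,28,42] → #
    (9,4)@(19, 9): e=[10,112,-6] → ·
    (4,5)@(9, 11): e=[38,8,70] → #
    (8,5)@(17, 11): e=[-10,120,6] → ·
    (3,6)@(7, 13): e=[18,16,82] → #
  covered (15 px):
    · · · · · · · · · · ·
    · · · · · · · · · # ·
    · · · · · · · · # # ·
    · · · · · · · # # · ·
    · · · · · # # # # · ·
    · · · · # # # # · · ·
    · · · # # · · · · · ·
    · · · · · · · · · · ·
    · · · · · · · · · · ·
T2:
  2·area = 64  (B↔C swapped to make it positive)
  edge (6, 0)→(14, 16): d=(8,16) right/bottom  bias=-1
  edge (14, 16)→(10, 16): d=(-4,0) right/bottom  bias=-1
  edge (10, 16)→(6, 0): d=(-4,-16) top-left  bias=+0
    (3,1)@(7, 3): e=[8,52,4] → #
    (4,1)@(9, 3): e=[-24,52,36] → ·
    (3,2)@(7, 5): e=[24,44,-4] → ·
    (4,3)@(9, 7): e=[8,36,20] → #
    (5,3)@(11, 7): e=[-24,36,52] → ·
    (4,4)@(9, 9): e=[24,28,12] → #
    (5,4)@(11, 9): e=[-8,28,44] → ·
    (4,5)@(9, 11): e=[40,20,4] → #
    (5,5)@(11, 11): e=[8,20,36] → #
    (6,5)@(13, 11): e=[-24,20,68] → ·
    (4,6)@(9, 13): e=[56,12,-4] → ·
    (5,6)@(11, 13): e=[24,12,28] → #
  covered (8 px):
    · · · · · · · · · · ·
    · · · # · · · · · · ·
    · · · · · · · · · · ·
    · · · · # · · · · · ·
    · · · · # · · · · · ·
    · · · · # # · · · · ·
    · · · · · # · · · · ·
    · · · · · # # · · · ·
    · · · · · · · · · · ·
T3:
  2·area = 184  (B↔C swapped to make it positive)
  edge (22, 13)→(2, 14): d=(-20,1) right/bottom  bias=-1
  edge (2, 14)→(18, 4): d=(16,-10) top-left  bias=+0
  edge (18, 4)→(22, 13): d=(4,9) right/bottom  bias=-1
    (8,2)@(17, 5): e=[165,6,13] → #
    (9,2)@(19, 5): e=[163,26,-5] → ·
    (7,3)@(15, 7): e=[127,18,39] → #
    (9,3)@(19, 7): e=[123,58,3] → #
    (10,3)@(21, 7): e=[121,78,-15] → ·
    (5,4)@(11, 9): e=[91,10,83] → #
    (6,4)@(13, 9): e=[89,30,65] → #
    (10,4)@(21, 9): e=[81,110,-7] → ·
    (3,5)@(7, 11): e=[55,2,127] → #
    (4,5)@(9, 11): e=[53,22,109] → #
    (10,5)@(21, 11): e=[41,142,1] → #
    (2,6)@(5, 13): e=[17,14,153] → #
  covered (26 px):
    · · · · · · · · · · ·
    · · · · · · · · · · ·
    · · · · · · · · # · ·
    · · · · · · · # # # ·
    · · · · · # # # # # ·
    · · · # # # # # # # #
    · · # # # # # # # # #
    · · · · · · · · · · ·
    · · · · · · · · · · ·
T4:
  2·area = 176
  edge (0, 18)→(18, 10): d=(18,-8) top-left  bias=+0
  edge (18, 10)→(22, 18): d=(4,8) right/bottom  bias=-1
  edge (22, 18)→(0, 18): d=(-22,0) right/bottom  bias=-1
    (8,5)@(17, 11): e=[10,12,154] → #
    (9,5)@(19, 11): e=[26,-4,154] → ·
    (6,6)@(13, 13): e=[14,52,110] → #
    (7,6)@(15, 13): e=[30,36,110] → #
    (9,6)@(19, 13): e=[62,4,110] → #
    (10,6)@(21, 13): e=[78,-12,110] → ·
    (3,7)@(7, 15): e=[2,108,66] → #
    (4,7)@(9, 15): e=[18,92,66] → #
    (5,7)@(11, 15): e=[34,76,66] → #
    (10,7)@(21, 15): e=[114,-4,66] → ·
    (1,8)@(3, 17): e=[6,148,22] → #
    (2,8)@(5, 17): e=[22,132,22] → #
  covered (22 px):
    · · · · · · · · · · ·
    · · · · · · · · · · ·
    · · · · · · · · · · ·
    · · · · · · · · · · ·
    · · · · · · · · · · ·
    · · · · · · · · # · ·
    · · · · · · # # # # ·
    · · · # # # # # # # ·
    · # # # # # # # # # #

Z-buffer (winner per pixel, '.' = empty):
  . . . . . . . . . . .
  . . . 2 . . 0 . . 1 .
  . . . . . 0 0 0 3 1 .
  . . . . 2 0 0 3 3 3 .
  . . . 0 2 3 3 3 3 3 .
  . . . 3 3 3 3 3 4 3 3
  . . 3 3 3 3 4 4 4 4 3
  . . . 4 4 4 4 4 4 4 .
  . 4 4 4 4 4 4 4 4 4 4

Final: -1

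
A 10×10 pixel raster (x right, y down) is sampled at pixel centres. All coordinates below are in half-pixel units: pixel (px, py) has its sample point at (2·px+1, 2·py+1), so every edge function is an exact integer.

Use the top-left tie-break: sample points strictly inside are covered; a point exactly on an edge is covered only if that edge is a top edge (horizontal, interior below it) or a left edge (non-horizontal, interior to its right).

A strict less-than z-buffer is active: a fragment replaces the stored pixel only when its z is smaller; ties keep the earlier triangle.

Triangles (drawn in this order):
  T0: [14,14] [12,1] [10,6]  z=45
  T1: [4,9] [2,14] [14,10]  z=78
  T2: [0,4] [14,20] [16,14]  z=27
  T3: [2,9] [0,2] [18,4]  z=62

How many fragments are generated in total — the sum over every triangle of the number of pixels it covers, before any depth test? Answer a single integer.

T0:
  2·area = 36  (B↔C swapped to make it positive)
  edge (14, 14)→(10, 6): d=(-4,-8) top-left  bias=+0
  edge (10, 6)→(12, 1): d=(2,-5) top-left  bias=+0
  edge (12, 1)→(14, 14): d=(2,13) right/bottom  bias=-1
    (5,2)@(11, 5): e=[12,3,21] → X
    (6,2)@(13, 5): e=[28,13,-5] → .
    (5,3)@(11, 7): e=[4,7,25] → X
    (6,3)@(13, 7): e=[20,17,-1] → .
    (5,4)@(11, 9): e=[-4,11,29] → .
    (6,4)@(13, 9): e=[12,21,3] → X
    (7,4)@(15, 9): e=[28,31,-23] → .
    (6,5)@(13, 11): e=[4,25,7] → X
    (7,5)@(15, 11): e=[20,35,-19] → .
    (6,6)@(13, 13): e=[-4,29,11] → .
  covered (4 px):
    . . . . . . . . . .
    . . . . . . . . . .
    . . . . . X . . . .
    . . . . . X . . . .
    . . . . . . X . . .
    . . . . . . X . . .
    . . . . . . . . . .
    . . . . . . . . . .
    . . . . . . . . . .
    . . . . . . . . . .
T1:
  2·area = 52  (B↔C swapped to make it positive)
  edge (4, 9)→(14, 10): d=(10,1) right/bottom  bias=-1
  edge (14, 10)→(2, 14): d=(-12,4) right/bottom  bias=-1
  edge (2, 14)→(4, 9): d=(2,-5) top-left  bias=+0
    (8,4)@(17, 9): e=[-13,0,65] → .  [on edge]
    (2,5)@(5, 11): e=[19,24,9] → X
    (3,5)@(7, 11): e=[17,16,19] → X
    (4,5)@(9, 11): e=[15,8,29] → X
    (5,5)@(11, 11): e=[13,0,39] → .  [on edge]
    (1,6)@(3, 13): e=[41,8,3] → X
    (2,6)@(5, 13): e=[39,0,13] → .  [on edge]
    (3,6)@(7, 13): e=[37,-8,23] → .
    (4,6)@(9, 13): e=[35,-16,33] → .
    (1,7)@(3, 15): e=[61,-16,7] → .
  covered (4 px):
    . . . . . . . . . .
    . . . . . . . . . .
    . . . . . . . . . .
    . . . . . . . . . .
    . . . . . . . . . .
    . . X X X . . . . .
    . X . . . . . . . .
    . . . . . . . . . .
    . . . . . . . . . .
    . . . . . . . . . .
T2:
  2·area = 116  (B↔C swapped to make it positive)
  edge (0, 4)→(16, 14): d=(16,10) right/bottom  bias=-1
  edge (16, 14)→(14, 20): d=(-2,6) right/bottom  bias=-1
  edge (14, 20)→(0, 4): d=(-14,-16) top-left  bias=+0
    (0,2)@(1, 5): e=[6,108,2] → X
    (1,2)@(3, 5): e=[-14,96,34] → .
    (9,2)@(19, 5): e=[-174,0,290] → .  [on edge]
    (0,3)@(1, 7): e=[38,104,-26] → .
    (1,3)@(3, 7): e=[18,92,6] → X
    (2,3)@(5, 7): e=[-2,80,38] → .
    (1,4)@(3, 9): e=[50,88,-22] → .
    (2,4)@(5, 9): e=[30,76,10] → X
    (3,4)@(7, 9): e=[10,64,42] → X
    (4,4)@(9, 9): e=[-10,52,74] → .
    (2,5)@(5, 11): e=[62,72,-18] → .
    (3,5)@(7, 11): e=[42,60,14] → X
    (8,5)@(17, 11): e=[-58,0,174] → .  [on edge]
    (7,8)@(15, 17): e=[58,0,58] → .  [on edge]
  covered (14 px):
    . . . . . . . . . .
    . . . . . . . . . .
    X . . . . . . . . .
    . X . . . . . . . .
    . . X X . . . . . .
    . . . X X X . . . .
    . . . . X X X . . .
    . . . . . X X X . .
    . . . . . . X . . .
    . . . . . . . . . .
T3:
  2·area = 122
  edge (2, 9)→(0, 2): d=(-2,-7) top-left  bias=+0
  edge (0, 2)→(18, 4): d=(18,2) right/bottom  bias=-1
  edge (18, 4)→(2, 9): d=(-16,5) right/bottom  bias=-1
    (0,1)@(1, 3): e=[5,16,101] → X
    (1,1)@(3, 3): e=[19,12,91] → X
    (2,1)@(5, 3): e=[33,8,81] → X
    (3,1)@(7, 3): e=[47,4,71] → X
    (4,1)@(9, 3): e=[61,0,61] → .  [on edge]
    (0,2)@(1, 5): e=[1,52,69] → X
    (4,2)@(9, 5): e=[57,36,29] → X
    (5,2)@(11, 5): e=[71,32,19] → X
    (6,2)@(13, 5): e=[85,28,9] → X
    (7,2)@(15, 5): e=[99,24,-1] → .
    (0,3)@(1, 7): e=[-3,88,37] → .
    (1,3)@(3, 7): e=[11,84,27] → X
  covered (14 px):
    . . . . . . . . . .
    X X X X . . . . . .
    X X X X X X X . . .
    . X X X . . . . . .
    . . . . . . . . . .
    . . . . . . . . . .
    . . . . . . . . . .
    . . . . . . . . . .
    . . . . . . . . . .
    . . . . . . . . . .

Result: 36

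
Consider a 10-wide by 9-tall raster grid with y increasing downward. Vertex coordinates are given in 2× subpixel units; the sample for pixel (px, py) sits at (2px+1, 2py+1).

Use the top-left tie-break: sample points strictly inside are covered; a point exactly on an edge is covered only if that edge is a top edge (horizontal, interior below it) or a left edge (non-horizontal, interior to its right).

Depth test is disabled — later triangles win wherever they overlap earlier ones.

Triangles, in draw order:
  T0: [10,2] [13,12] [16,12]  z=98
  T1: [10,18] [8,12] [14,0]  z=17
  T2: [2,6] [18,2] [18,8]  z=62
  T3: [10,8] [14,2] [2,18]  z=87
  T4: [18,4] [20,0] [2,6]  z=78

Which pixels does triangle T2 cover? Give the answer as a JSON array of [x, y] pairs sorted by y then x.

T0:
  2·area = 30  (B↔C swapped to make it positive)
  edge (10, 2)→(16, 12): d=(6,10) right/bottom  bias=-1
  edge (16, 12)→(13, 12): d=(-3,0) right/bottom  bias=-1
  edge (13, 12)→(10, 2): d=(-3,-10) top-left  bias=+0
    (5,2)@(11, 5): e=[8,21,1] → X
    (6,2)@(13, 5): e=[-12,21,21] → .
    (5,3)@(11, 7): e=[20,15,-5] → .
    (6,3)@(13, 7): e=[0,15,15] → .  [on edge]
    (6,4)@(13, 9): e=[12,9,9] → X
    (7,4)@(15, 9): e=[-8,9,29] → .
    (6,5)@(13, 11): e=[24,3,3] → X
    (7,5)@(15, 11): e=[4,3,23] → X
    (8,5)@(17, 11): e=[-16,3,43] → .
    (6,6)@(13, 13): e=[36,-3,-3] → .
    (7,6)@(15, 13): e=[16,-3,17] → .
    (9,8)@(19, 17): e=[0,-15,45] → .  [on edge]
  covered (4 px):
    . . . . . . . . . .
    . . . . . . . . . .
    . . . . . X . . . .
    . . . . . . . . . .
    . . . . . . X . . .
    . . . . . . X X . .
    . . . . . . . . . .
    . . . . . . . . . .
    . . . . . . . . . .
T1:
  2·area = 60
  edge (10, 18)→(8, 12): d=(-2,-6) top-left  bias=+0
  edge (8, 12)→(14, 0): d=(6,-12) top-left  bias=+0
  edge (14, 0)→(10, 18): d=(-4,18) right/bottom  bias=-1
    (2,1)@(5, 3): e=[0,-90,150] → .  [on edge]
    (6,1)@(13, 3): e=[48,6,6] → X
    (7,1)@(15, 3): e=[60,30,-30] → .
    (6,2)@(13, 5): e=[44,18,-2] → .
    (5,3)@(11, 7): e=[28,6,26] → X
    (6,3)@(13, 7): e=[40,30,-10] → .
    (3,4)@(7, 9): e=[0,-30,90] → .  [on edge]
    (5,4)@(11, 9): e=[24,18,18] → X
    (6,4)@(13, 9): e=[36,42,-18] → .
    (4,5)@(9, 11): e=[8,6,46] → X
    (6,5)@(13, 11): e=[32,54,-26] → .
    (4,6)@(9, 13): e=[4,18,38] → X
    (4,7)@(9, 15): e=[0,30,30] → X  [on edge]
  covered (8 px):
    . . . . . . . . . .
    . . . . . . X . . .
    . . . . . . . . . .
    . . . . . X . . . .
    . . . . . X . . . .
    . . . . X X . . . .
    . . . . X X . . . .
    . . . . X . . . . .
    . . . . . . . . . .
T2:
  2·area = 96
  edge (2, 6)→(18, 2): d=(16,-4) top-left  bias=+0
  edge (18, 2)→(18, 8): d=(0,6) right/bottom  bias=-1
  edge (18, 8)→(2, 6): d=(-16,-2) top-left  bias=+0
    (7,1)@(15, 3): e=[4,18,74] → X
    (8,1)@(17, 3): e=[12,6,78] → X
    (9,1)@(19, 3): e=[20,-6,82] → .
    (3,2)@(7, 5): e=[4,66,26] → X
    (4,2)@(9, 5): e=[12,54,30] → X
    (5,2)@(11, 5): e=[20,42,34] → X
    (6,2)@(13, 5): e=[28,30,38] → X
    (9,2)@(19, 5): e=[52,-6,50] → .
    (3,3)@(7, 7): e=[36,66,-6] → .
    (4,3)@(9, 7): e=[44,54,-2] → .
    (5,3)@(11, 7): e=[52,42,2] → X
    (9,3)@(19, 7): e=[84,-6,18] → .
  covered (12 px):
    . . . . . . . . . .
    . . . . . . . X X .
    . . . X X X X X X .
    . . . . . X X X X .
    . . . . . . . . . .
    . . . . . . . . . .
    . . . . . . . . . .
    . . . . . . . . . .
    . . . . . . . . . .
T3:
  2·area = 8  (B↔C swapped to make it positive)
  edge (10, 8)→(2, 18): d=(-8,10) right/bottom  bias=-1
  edge (2, 18)→(14, 2): d=(12,-16) top-left  bias=+0
  edge (14, 2)→(10, 8): d=(-4,6) right/bottom  bias=-1
    (4,4)@(9, 9): e=[2,4,2] → X
    (5,4)@(11, 9): e=[-18,36,-10] → .
    (4,5)@(9, 11): e=[-14,28,-6] → .
  covered (1 px):
    . . . . . . . . . .
    . . . . . . . . . .
    . . . . . . . . . .
    . . . . . . . . . .
    . . . . X . . . . .
    . . . . . . . . . .
    . . . . . . . . . .
    . . . . . . . . . .
    . . . . . . . . . .
T4:
  2·area = 60  (B↔C swapped to make it positive)
  edge (18, 4)→(2, 6): d=(-16,2) right/bottom  bias=-1
  edge (2, 6)→(20, 0): d=(18,-6) top-left  bias=+0
  edge (20, 0)→(18, 4): d=(-2,4) right/bottom  bias=-1
    (8,0)@(17, 1): e=[50,0,10] → X  [on edge]
    (9,0)@(19, 1): e=[46,12,2] → X
    (5,1)@(11, 3): e=[30,0,30] → X  [on edge]
    (6,1)@(13, 3): e=[26,12,22] → X
    (7,1)@(15, 3): e=[22,24,14] → X
    (9,1)@(19, 3): e=[14,48,-2] → .
    (2,2)@(5, 5): e=[10,0,50] → X  [on edge]
    (3,2)@(7, 5): e=[6,12,42] → X
    (4,2)@(9, 5): e=[2,24,34] → X
    (5,2)@(11, 5): e=[-2,36,26] → .
    (6,2)@(13, 5): e=[-6,48,18] → .
    (7,2)@(15, 5): e=[-10,60,10] → .
  covered (9 px):
    . . . . . . . . X X
    . . . . . X X X X .
    . . X X X . . . . .
    . . . . . . . . . .
    . . . . . . . . . .
    . . . . . . . . . .
    . . . . . . . . . .
    . . . . . . . . . .
    . . . . . . . . . .

Final: [[7,1],[8,1],[3,2],[4,2],[5,2],[6,2],[7,2],[8,2],[5,3],[6,3],[7,3],[8,3]]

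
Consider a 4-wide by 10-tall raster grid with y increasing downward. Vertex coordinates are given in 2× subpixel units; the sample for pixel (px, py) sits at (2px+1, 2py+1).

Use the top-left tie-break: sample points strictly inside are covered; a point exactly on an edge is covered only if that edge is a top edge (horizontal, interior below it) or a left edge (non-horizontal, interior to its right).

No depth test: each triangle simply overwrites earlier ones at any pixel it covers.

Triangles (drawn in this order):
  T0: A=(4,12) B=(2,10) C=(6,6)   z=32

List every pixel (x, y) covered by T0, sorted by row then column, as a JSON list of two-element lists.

T0:
  2·area = 16
  edge (4, 12)→(2, 10): d=(-2,-2) top-left  bias=+0
  edge (2, 10)→(6, 6): d=(4,-4) top-left  bias=+0
  edge (6, 6)→(4, 12): d=(-2,6) right/bottom  bias=-1
    (3,1)@(7, 3): e=[24,-8,0] → .  [on edge]
    (3,2)@(7, 5): e=[20,0,-4] → .  [on edge]
    (2,3)@(5, 7): e=[12,0,4] → X  [on edge]
    (3,3)@(7, 7): e=[16,8,-8] → .
    (0,4)@(1, 9): e=[0,-8,24] → .  [on edge]
    (1,4)@(3, 9): e=[4,0,12] → X  [on edge]
    (2,4)@(5, 9): e=[8,8,0] → .  [on edge]
    (0,5)@(1, 11): e=[-4,0,20] → .  [on edge]
    (1,5)@(3, 11): e=[0,8,8] → X  [on edge]
    (2,5)@(5, 11): e=[4,16,-4] → .
    (1,6)@(3, 13): e=[-4,16,4] → .
    (2,6)@(5, 13): e=[0,24,-8] → .  [on edge]
    (1,7)@(3, 15): e=[-8,24,0] → .  [on edge]
    (3,7)@(7, 15): e=[0,40,-24] → .  [on edge]
  covered (3 px):
    . . . .
    . . . .
    . . . .
    . . X .
    . X . .
    . X . .
    . . . .
    . . . .
    . . . .
    . . . .

Result: [[2,3],[1,4],[1,5]]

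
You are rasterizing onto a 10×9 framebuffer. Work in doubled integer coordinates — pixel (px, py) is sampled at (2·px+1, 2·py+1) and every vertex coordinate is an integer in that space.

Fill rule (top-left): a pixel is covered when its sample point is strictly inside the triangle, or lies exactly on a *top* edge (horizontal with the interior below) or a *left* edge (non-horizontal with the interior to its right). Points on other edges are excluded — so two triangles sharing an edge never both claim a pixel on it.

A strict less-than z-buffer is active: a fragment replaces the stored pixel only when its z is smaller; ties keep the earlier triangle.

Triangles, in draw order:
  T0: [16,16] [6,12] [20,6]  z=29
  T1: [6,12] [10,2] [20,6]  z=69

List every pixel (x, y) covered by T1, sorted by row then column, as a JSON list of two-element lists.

T0:
  2·area = 116
  edge (16, 16)→(6, 12): d=(-10,-4) top-left  bias=+0
  edge (6, 12)→(20, 6): d=(14,-6) top-left  bias=+0
  edge (20, 6)→(16, 16): d=(-4,10) right/bottom  bias=-1
    (9,3)@(19, 7): e=[102,8,6] → █
    (6,4)@(13, 9): e=[58,0,58] → █  [on edge]
    (7,4)@(15, 9): e=[66,12,38] → █
    (8,4)@(17, 9): e=[74,24,18] → █
    (9,4)@(19, 9): e=[82,36,-2] → ·
    (4,5)@(9, 11): e=[22,4,90] → █
    (5,5)@(11, 11): e=[30,16,70] → █
    (9,5)@(19, 11): e=[62,64,-10] → ·
    (4,6)@(9, 13): e=[2,32,82] → █
    (9,6)@(19, 13): e=[42,92,-18] → ·
    (4,7)@(9, 15): e=[-18,60,74] → ·
    (5,7)@(11, 15): e=[-10,72,54] → ·
  covered (15 px):
    · · · · · · · · · ·
    · · · · · · · · · ·
    · · · · · · · · · ·
    · · · · · · · · · █
    · · · · · · █ █ █ ·
    · · · · █ █ █ █ █ ·
    · · · · █ █ █ █ █ ·
    · · · · · · · █ · ·
    · · · · · · · · · ·
T1:
  2·area = 116
  edge (6, 12)→(10, 2): d=(4,-10) top-left  bias=+0
  edge (10, 2)→(20, 6): d=(10,4) right/bottom  bias=-1
  edge (20, 6)→(6, 12): d=(-14,6) right/bottom  bias=-1
    (5,1)@(11, 3): e=[14,6,96] → █
    (6,1)@(13, 3): e=[34,-2,84] → ·
    (4,2)@(9, 5): e=[2,34,80] → █
    (6,2)@(13, 5): e=[42,18,56] → █
    (7,2)@(15, 5): e=[62,10,44] → █
    (8,2)@(17, 5): e=[82,2,32] → █
    (9,2)@(19, 5): e=[102,-6,20] → ·
    (4,3)@(9, 7): e=[10,54,52] → █
    (9,3)@(19, 7): e=[110,14,-8] → ·
    (4,4)@(9, 9): e=[18,74,24] → █
    (6,4)@(13, 9): e=[58,58,0] → ·  [on edge]
    (7,4)@(15, 9): e=[78,50,-12] → ·
  covered (14 px):
    · · · · · · · · · ·
    · · · · · █ · · · ·
    · · · · █ █ █ █ █ ·
    · · · · █ █ █ █ █ ·
    · · · · █ █ · · · ·
    · · · █ · · · · · ·
    · · · · · · · · · ·
    · · · · · · · · · ·
    · · · · · · · · · ·

Final: [[5,1],[4,2],[5,2],[6,2],[7,2],[8,2],[4,3],[5,3],[6,3],[7,3],[8,3],[4,4],[5,4],[3,5]]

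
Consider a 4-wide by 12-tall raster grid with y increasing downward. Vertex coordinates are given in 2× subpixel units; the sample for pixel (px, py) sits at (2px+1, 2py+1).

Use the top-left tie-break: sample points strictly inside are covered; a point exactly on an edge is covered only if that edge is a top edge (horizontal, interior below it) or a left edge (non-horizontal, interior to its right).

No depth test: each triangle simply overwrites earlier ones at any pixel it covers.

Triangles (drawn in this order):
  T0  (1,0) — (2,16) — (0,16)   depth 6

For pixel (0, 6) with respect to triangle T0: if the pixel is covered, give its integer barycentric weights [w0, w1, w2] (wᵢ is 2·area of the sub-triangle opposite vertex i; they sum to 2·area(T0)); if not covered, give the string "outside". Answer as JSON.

T0:
  2·area = 32
  edge (1, 0)→(2, 16): d=(1,16) right/bottom  bias=-1
  edge (2, 16)→(0, 16): d=(-2,0) right/bottom  bias=-1
  edge (0, 16)→(1, 0): d=(1,-16) top-left  bias=+0
    (0,0)@(1, 1): e=[1,30,1] → █
    (1,0)@(3, 1): e=[-31,30,33] → ·
    (0,1)@(1, 3): e=[3,26,3] → █
    (1,1)@(3, 3): e=[-29,26,35] → ·
    (0,2)@(1, 5): e=[5,22,5] → █
    (1,2)@(3, 5): e=[-27,22,37] → ·
    (0,3)@(1, 7): e=[7,18,7] → █
    (1,3)@(3, 7): e=[-25,18,39] → ·
    (0,4)@(1, 9): e=[9,14,9] → █
    (1,4)@(3, 9): e=[-23,14,41] → ·
    (0,5)@(1, 11): e=[11,10,11] → █
    (1,5)@(3, 11): e=[-21,10,43] → ·
  covered (8 px):
    █ · · ·
    █ · · ·
    █ · · ·
    █ · · ·
    █ · · ·
    █ · · ·
    █ · · ·
    █ · · ·
    · · · ·
    · · · ·
    · · · ·
    · · · ·

Final: [6,13,13]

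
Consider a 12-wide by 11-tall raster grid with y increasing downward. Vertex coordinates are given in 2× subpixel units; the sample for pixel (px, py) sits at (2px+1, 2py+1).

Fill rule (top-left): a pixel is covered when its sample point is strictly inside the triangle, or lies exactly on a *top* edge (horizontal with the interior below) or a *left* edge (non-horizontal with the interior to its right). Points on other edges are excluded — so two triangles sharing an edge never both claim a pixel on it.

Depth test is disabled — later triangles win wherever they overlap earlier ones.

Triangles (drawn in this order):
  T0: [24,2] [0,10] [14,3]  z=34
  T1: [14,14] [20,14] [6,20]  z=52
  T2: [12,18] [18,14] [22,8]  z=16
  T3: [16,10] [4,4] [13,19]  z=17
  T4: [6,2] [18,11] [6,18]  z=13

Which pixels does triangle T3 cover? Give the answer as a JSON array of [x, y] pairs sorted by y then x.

T0:
  2·area = 56
  edge (24, 2)→(0, 10): d=(-24,8) right/bottom  bias=-1
  edge (0, 10)→(14, 3): d=(14,-7) top-left  bias=+0
  edge (14, 3)→(24, 2): d=(10,-1) top-left  bias=+0
    (7,1)@(15, 3): e=[48,7,1] → #
    (8,1)@(17, 3): e=[32,21,3] → #
    (9,1)@(19, 3): e=[16,35,5] → #
    (10,1)@(21, 3): e=[0,49,7] → ·  [on edge]
    (5,2)@(11, 5): e=[32,7,17] → #
    (6,2)@(13, 5): e=[16,21,19] → #
    (7,2)@(15, 5): e=[0,35,21] → ·  [on edge]
    (8,2)@(17, 5): e=[-16,49,23] → ·
    (9,2)@(19, 5): e=[-32,63,25] → ·
    (3,3)@(7, 7): e=[16,7,33] → #
    (4,3)@(9, 7): e=[0,21,35] → ·  [on edge]
    (5,3)@(11, 7): e=[-16,35,37] → ·
    (1,4)@(3, 9): e=[0,7,49] → ·  [on edge]
  covered (6 px):
    · · · · · · · · · · · ·
    · · · · · · · # # # · ·
    · · · · · # # · · · · ·
    · · · # · · · · · · · ·
    · · · · · · · · · · · ·
    · · · · · · · · · · · ·
    · · · · · · · · · · · ·
    · · · · · · · · · · · ·
    · · · · · · · · · · · ·
    · · · · · · · · · · · ·
    · · · · · · · · · · · ·
T1:
  2·area = 36
  edge (14, 14)→(20, 14): d=(6,0) top-left  bias=+0
  edge (20, 14)→(6, 20): d=(-14,6) right/bottom  bias=-1
  edge (6, 20)→(14, 14): d=(8,-6) top-left  bias=+0
    (6,7)@(13, 15): e=[6,28,2] → #
    (7,7)@(15, 15): e=[6,16,14] → #
    (8,7)@(17, 15): e=[6,4,26] → #
    (9,7)@(19, 15): e=[6,-8,38] → ·
    (5,8)@(11, 17): e=[18,12,6] → #
    (6,8)@(13, 17): e=[18,0,18] → ·  [on edge]
    (7,8)@(15, 17): e=[18,-12,30] → ·
    (8,8)@(17, 17): e=[18,-24,42] → ·
    (5,9)@(11, 19): e=[30,-16,22] → ·
  covered (4 px):
    · · · · · · · · · · · ·
    · · · · · · · · · · · ·
    · · · · · · · · · · · ·
    · · · · · · · · · · · ·
    · · · · · · · · · · · ·
    · · · · · · · · · · · ·
    · · · · · · · · · · · ·
    · · · · · · # # # · · ·
    · · · · · # · · · · · ·
    · · · · · · · · · · · ·
    · · · · · · · · · · · ·
T2:
  2·area = 20  (B↔C swapped to make it positive)
  edge (12, 18)→(22, 8): d=(10,-10) top-left  bias=+0
  edge (22, 8)→(18, 14): d=(-4,6) right/bottom  bias=-1
  edge (18, 14)→(12, 18): d=(-6,4) right/bottom  bias=-1
    (11,3)@(23, 7): e=[0,-2,22] → ·  [on edge]
    (10,4)@(21, 9): e=[0,2,18] → #  [on edge]
    (11,4)@(23, 9): e=[20,-10,10] → ·
    (9,5)@(19, 11): e=[0,6,14] → #  [on edge]
    (10,5)@(21, 11): e=[20,-6,6] → ·
    (8,6)@(17, 13): e=[0,10,10] → #  [on edge]
    (9,6)@(19, 13): e=[20,-2,2] → ·
    (7,7)@(15, 15): e=[0,14,6] → #  [on edge]
    (8,7)@(17, 15): e=[20,2,-2] → ·
    (6,8)@(13, 17): e=[0,18,2] → #  [on edge]
    (7,8)@(15, 17): e=[20,6,-6] → ·
    (5,9)@(11, 19): e=[0,22,-2] → ·  [on edge]
    (4,10)@(9, 21): e=[0,26,-6] → ·  [on edge]
  covered (5 px):
    · · · · · · · · · · · ·
    · · · · · · · · · · · ·
    · · · · · · · · · · · ·
    · · · · · · · · · · · ·
    · · · · · · · · · · # ·
    · · · · · · · · · # · ·
    · · · · · · · · # · · ·
    · · · · · · · # · · · ·
    · · · · · · # · · · · ·
    · · · · · · · · · · · ·
    · · · · · · · · · · · ·
T3:
  2·area = 126  (B↔C swapped to make it positive)
  edge (16, 10)→(13, 19): d=(-3,9) right/bottom  bias=-1
  edge (13, 19)→(4, 4): d=(-9,-15) top-left  bias=+0
  edge (4, 4)→(16, 10): d=(12,6) right/bottom  bias=-1
    (9,0)@(19, 1): e=[0,252,-126] → ·  [on edge]
    (2,2)@(5, 5): e=[114,6,6] → #
    (3,2)@(7, 5): e=[96,36,-6] → ·
    (2,3)@(5, 7): e=[108,-12,30] → ·
    (3,3)@(7, 7): e=[90,18,18] → #
    (4,3)@(9, 7): e=[72,48,6] → #
    (5,3)@(11, 7): e=[54,78,-6] → ·
    (8,3)@(17, 7): e=[0,168,-42] → ·  [on edge]
    (3,4)@(7, 9): e=[84,0,42] → #  [on edge]
    (5,4)@(11, 9): e=[48,60,18] → #
    (6,4)@(13, 9): e=[30,90,6] → #
    (7,4)@(15, 9): e=[12,120,-6] → ·
    (7,6)@(15, 13): e=[0,84,42] → ·  [on edge]
    (6,9)@(13, 19): e=[0,0,126] → ·  [on edge]
  covered (16 px):
    · · · · · · · · · · · ·
    · · · · · · · · · · · ·
    · · # · · · · · · · · ·
    · · · # # · · · · · · ·
    · · · # # # # · · · · ·
    · · · · # # # # · · · ·
    · · · · · # # · · · · ·
    · · · · · # # · · · · ·
    · · · · · · # · · · · ·
    · · · · · · · · · · · ·
    · · · · · · · · · · · ·
T4:
  2·area = 192
  edge (6, 2)→(18, 11): d=(12,9) right/bottom  bias=-1
  edge (18, 11)→(6, 18): d=(-12,7) right/bottom  bias=-1
  edge (6, 18)→(6, 2): d=(0,-16) top-left  bias=+0
    (3,1)@(7, 3): e=[3,173,16] → #
    (4,1)@(9, 3): e=[-15,159,48] → ·
    (3,2)@(7, 5): e=[27,149,16] → #
    (4,2)@(9, 5): e=[9,135,48] → #
    (5,2)@(11, 5): e=[-9,121,80] → ·
    (3,3)@(7, 7): e=[51,125,16] → #
    (5,3)@(11, 7): e=[15,97,80] → #
    (6,3)@(13, 7): e=[-3,83,112] → ·
    (3,4)@(7, 9): e=[75,101,16] → #
    (6,4)@(13, 9): e=[21,59,112] → #
    (7,4)@(15, 9): e=[3,45,144] → #
    (8,4)@(17, 9): e=[-15,31,176] → ·
  covered (25 px):
    · · · · · · · · · · · ·
    · · · # · · · · · · · ·
    · · · # # · · · · · · ·
    · · · # # # · · · · · ·
    · · · # # # # # · · · ·
    · · · # # # # # # · · ·
    · · · # # # # · · · · ·
    · · · # # # · · · · · ·
    · · · # · · · · · · · ·
    · · · · · · · · · · · ·
    · · · · · · · · · · · ·

Result: [[2,2],[3,3],[4,3],[3,4],[4,4],[5,4],[6,4],[4,5],[5,5],[6,5],[7,5],[5,6],[6,6],[5,7],[6,7],[6,8]]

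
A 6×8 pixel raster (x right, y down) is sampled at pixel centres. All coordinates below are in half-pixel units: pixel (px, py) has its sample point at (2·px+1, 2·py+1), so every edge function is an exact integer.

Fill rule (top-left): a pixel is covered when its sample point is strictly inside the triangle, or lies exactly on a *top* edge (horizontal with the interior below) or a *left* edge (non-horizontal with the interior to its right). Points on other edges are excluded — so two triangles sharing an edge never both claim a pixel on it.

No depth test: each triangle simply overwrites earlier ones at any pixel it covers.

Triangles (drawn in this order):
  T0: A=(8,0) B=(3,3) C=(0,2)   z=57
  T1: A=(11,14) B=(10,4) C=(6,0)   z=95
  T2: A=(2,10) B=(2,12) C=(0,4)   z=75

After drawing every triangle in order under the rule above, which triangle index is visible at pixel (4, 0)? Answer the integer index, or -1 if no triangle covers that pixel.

T0:
  2·area = 14
  edge (8, 0)→(3, 3): d=(-5,3) right/bottom  bias=-1
  edge (3, 3)→(0, 2): d=(-3,-1) top-left  bias=+0
  edge (0, 2)→(8, 0): d=(8,-2) top-left  bias=+0
    (2,0)@(5, 1): e=[4,8,2] → #
    (3,0)@(7, 1): e=[-2,10,6] → ·
    (1,1)@(3, 3): e=[0,0,14] → ·  [on edge]
    (2,1)@(5, 3): e=[-6,2,18] → ·
    (4,2)@(9, 5): e=[-28,0,42] → ·  [on edge]
  covered (1 px):
    · · # · · ·
    · · · · · ·
    · · · · · ·
    · · · · · ·
    · · · · · ·
    · · · · · ·
    · · · · · ·
    · · · · · ·
T1:
  2·area = 36  (B↔C swapped to make it positive)
  edge (11, 14)→(6, 0): d=(-5,-14) top-left  bias=+0
  edge (6, 0)→(10, 4): d=(4,4) right/bottom  bias=-1
  edge (10, 4)→(11, 14): d=(1,10) right/bottom  bias=-1
    (3,0)@(7, 1): e=[9,0,27] → ·  [on edge]
    (4,1)@(9, 3): e=[27,0,9] → ·  [on edge]
    (4,2)@(9, 5): e=[17,8,11] → #
    (5,2)@(11, 5): e=[45,0,-9] → ·  [on edge]
    (4,3)@(9, 7): e=[7,16,13] → #
    (5,3)@(11, 7): e=[35,8,-7] → ·
    (4,4)@(9, 9): e=[-3,24,15] → ·
  covered (2 px):
    · · · · · ·
    · · · · · ·
    · · · · # ·
    · · · · # ·
    · · · · · ·
    · · · · · ·
    · · · · · ·
    · · · · · ·
T2:
  2·area = 4
  edge (2, 10)→(2, 12): d=(0,2) right/bottom  bias=-1
  edge (2, 12)→(0, 4): d=(-2,-8) top-left  bias=+0
  edge (0, 4)→(2, 10): d=(2,6) right/bottom  bias=-1
    (0,3)@(1, 7): e=[2,2,0] → ·  [on edge]
    (1,6)@(3, 13): e=[-2,6,0] → ·  [on edge]
  covered (0 px):
    · · · · · ·
    · · · · · ·
    · · · · · ·
    · · · · · ·
    · · · · · ·
    · · · · · ·
    · · · · · ·
    · · · · · ·

Z-buffer (winner per pixel, '.' = empty):
  . . 0 . . .
  . . . . . .
  . . . . 1 .
  . . . . 1 .
  . . . . . .
  . . . . . .
  . . . . . .
  . . . . . .

Answer: -1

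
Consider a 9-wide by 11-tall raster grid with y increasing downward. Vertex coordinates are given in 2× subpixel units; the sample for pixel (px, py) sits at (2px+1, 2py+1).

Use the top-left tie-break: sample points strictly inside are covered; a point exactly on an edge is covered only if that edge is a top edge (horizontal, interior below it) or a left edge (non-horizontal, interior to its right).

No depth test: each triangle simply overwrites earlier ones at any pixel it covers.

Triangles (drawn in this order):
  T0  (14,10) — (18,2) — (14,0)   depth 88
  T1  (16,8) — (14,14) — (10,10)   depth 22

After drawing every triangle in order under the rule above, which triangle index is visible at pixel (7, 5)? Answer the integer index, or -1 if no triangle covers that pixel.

T0:
  2·area = 40  (B↔C swapped to make it positive)
  edge (14, 10)→(14, 0): d=(0,-10) top-left  bias=+0
  edge (14, 0)→(18, 2): d=(4,2) right/bottom  bias=-1
  edge (18, 2)→(14, 10): d=(-4,8) right/bottom  bias=-1
    (7,0)@(15, 1): e=[10,2,28] → █
    (8,0)@(17, 1): e=[30,-2,12] → ·
    (7,1)@(15, 3): e=[10,10,20] → █
    (8,1)@(17, 3): e=[30,6,4] → █
    (7,2)@(15, 5): e=[10,18,12] → █
    (8,2)@(17, 5): e=[30,14,-4] → ·
    (7,3)@(15, 7): e=[10,26,4] → █
    (8,3)@(17, 7): e=[30,22,-12] → ·
    (7,4)@(15, 9): e=[10,34,-4] → ·
  covered (5 px):
    · · · · · · · █ ·
    · · · · · · · █ █
    · · · · · · · █ ·
    · · · · · · · █ ·
    · · · · · · · · ·
    · · · · · · · · ·
    · · · · · · · · ·
    · · · · · · · · ·
    · · · · · · · · ·
    · · · · · · · · ·
    · · · · · · · · ·
T1:
  2·area = 32
  edge (16, 8)→(14, 14): d=(-2,6) right/bottom  bias=-1
  edge (14, 14)→(10, 10): d=(-4,-4) top-left  bias=+0
  edge (10, 10)→(16, 8): d=(6,-2) top-left  bias=+0
    (0,0)@(1, 1): e=[104,0,-72] → ·  [on edge]
    (1,1)@(3, 3): e=[88,0,-56] → ·  [on edge]
    (2,2)@(5, 5): e=[72,0,-40] → ·  [on edge]
    (8,2)@(17, 5): e=[0,48,-16] → ·  [on edge]
    (3,3)@(7, 7): e=[56,0,-24] → ·  [on edge]
    (4,4)@(9, 9): e=[40,0,-8] → ·  [on edge]
    (6,4)@(13, 9): e=[16,16,0] → █  [on edge]
    (7,4)@(15, 9): e=[4,24,4] → █
    (8,4)@(17, 9): e=[-8,32,8] → ·
    (3,5)@(7, 11): e=[48,-16,0] → ·  [on edge]
    (5,5)@(11, 11): e=[24,0,8] → █  [on edge]
    (7,5)@(15, 11): e=[0,16,16] → ·  [on edge]
    (0,6)@(1, 13): e=[80,-48,0] → ·  [on edge]
    (6,6)@(13, 13): e=[8,0,24] → █  [on edge]
    (7,7)@(15, 15): e=[-8,0,40] → ·  [on edge]
    (6,8)@(13, 17): e=[0,-16,48] → ·  [on edge]
    (8,8)@(17, 17): e=[-24,0,56] → ·  [on edge]
  covered (5 px):
    · · · · · · · · ·
    · · · · · · · · ·
    · · · · · · · · ·
    · · · · · · · · ·
    · · · · · · █ █ ·
    · · · · · █ █ · ·
    · · · · · · █ · ·
    · · · · · · · · ·
    · · · · · · · · ·
    · · · · · · · · ·
    · · · · · · · · ·

Z-buffer (winner per pixel, '.' = empty):
  . . . . . . . 0 .
  . . . . . . . 0 0
  . . . . . . . 0 .
  . . . . . . . 0 .
  . . . . . . 1 1 .
  . . . . . 1 1 . .
  . . . . . . 1 . .
  . . . . . . . . .
  . . . . . . . . .
  . . . . . . . . .
  . . . . . . . . .

Result: -1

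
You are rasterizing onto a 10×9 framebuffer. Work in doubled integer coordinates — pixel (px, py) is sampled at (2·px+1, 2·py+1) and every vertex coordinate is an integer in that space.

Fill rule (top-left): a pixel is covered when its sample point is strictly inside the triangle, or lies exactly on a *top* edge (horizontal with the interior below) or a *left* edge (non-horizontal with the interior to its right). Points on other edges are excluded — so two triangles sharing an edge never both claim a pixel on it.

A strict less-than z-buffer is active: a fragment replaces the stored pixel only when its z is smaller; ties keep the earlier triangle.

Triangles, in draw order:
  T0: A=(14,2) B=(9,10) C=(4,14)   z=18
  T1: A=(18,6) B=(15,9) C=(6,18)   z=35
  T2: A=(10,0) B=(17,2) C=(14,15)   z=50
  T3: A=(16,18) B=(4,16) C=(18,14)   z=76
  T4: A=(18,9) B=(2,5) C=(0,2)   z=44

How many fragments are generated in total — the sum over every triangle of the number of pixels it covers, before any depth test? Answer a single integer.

T0:
  2·area = 20
  edge (14, 2)→(9, 10): d=(-5,8) right/bottom  bias=-1
  edge (9, 10)→(4, 14): d=(-5,4) right/bottom  bias=-1
  edge (4, 14)→(14, 2): d=(10,-12) top-left  bias=+0
    (4,4)@(9, 9): e=[5,5,10] → █
    (5,4)@(11, 9): e=[-11,-3,34] → ·
    (3,5)@(7, 11): e=[11,3,6] → █
    (4,5)@(9, 11): e=[-5,-5,30] → ·
    (2,6)@(5, 13): e=[17,1,2] → █
    (3,6)@(7, 13): e=[1,-7,26] → ·
    (2,7)@(5, 15): e=[7,-9,22] → ·
  covered (3 px):
    · · · · · · · · · ·
    · · · · · · · · · ·
    · · · · · · · · · ·
    · · · · · · · · · ·
    · · · · █ · · · · ·
    · · · █ · · · · · ·
    · · █ · · · · · · ·
    · · · · · · · · · ·
    · · · · · · · · · ·
T1:
  degenerate (2·area = 0) — covers nothing
T2:
  2·area = 97
  edge (10, 0)→(17, 2): d=(7,2) right/bottom  bias=-1
  edge (17, 2)→(14, 15): d=(-3,13) right/bottom  bias=-1
  edge (14, 15)→(10, 0): d=(-4,-15) top-left  bias=+0
    (5,0)@(11, 1): e=[5,81,11] → █
    (6,0)@(13, 1): e=[1,55,41] → █
    (7,0)@(15, 1): e=[-3,29,71] → ·
    (5,1)@(11, 3): e=[19,75,3] → █
    (7,1)@(15, 3): e=[11,23,63] → █
    (8,1)@(17, 3): e=[7,-3,93] → ·
    (5,2)@(11, 5): e=[33,69,-5] → ·
    (6,2)@(13, 5): e=[29,43,25] → █
    (8,2)@(17, 5): e=[21,-9,85] → ·
    (6,3)@(13, 7): e=[43,37,17] → █
    (8,3)@(17, 7): e=[35,-15,77] → ·
    (6,4)@(13, 9): e=[57,31,9] → █
  covered (12 px):
    · · · · · █ █ · · ·
    · · · · · █ █ █ · ·
    · · · · · · █ █ · ·
    · · · · · · █ █ · ·
    · · · · · · █ █ · ·
    · · · · · · █ · · ·
    · · · · · · · · · ·
    · · · · · · · · · ·
    · · · · · · · · · ·
T3:
  2·area = 52
  edge (16, 18)→(4, 16): d=(-12,-2) top-left  bias=+0
  edge (4, 16)→(18, 14): d=(14,-2) top-left  bias=+0
  edge (18, 14)→(16, 18): d=(-2,4) right/bottom  bias=-1
    (5,7)@(11, 15): e=[26,0,26] → █  [on edge]
    (6,7)@(13, 15): e=[30,4,18] → █
    (7,7)@(15, 15): e=[34,8,10] → █
    (8,7)@(17, 15): e=[38,12,2] → █
    (9,7)@(19, 15): e=[42,16,-6] → ·
    (5,8)@(11, 17): e=[2,28,22] → █
    (8,8)@(17, 17): e=[14,40,-2] → ·
  covered (7 px):
    · · · · · · · · · ·
    · · · · · · · · · ·
    · · · · · · · · · ·
    · · · · · · · · · ·
    · · · · · · · · · ·
    · · · · · · · · · ·
    · · · · · · · · · ·
    · · · · · █ █ █ █ ·
    · · · · · █ █ █ · ·
T4:
  2·area = 40
  edge (18, 9)→(2, 5): d=(-16,-4) top-left  bias=+0
  edge (2, 5)→(0, 2): d=(-2,-3) top-left  bias=+0
  edge (0, 2)→(18, 9): d=(18,7) right/bottom  bias=-1
    (0,1)@(1, 3): e=[28,1,11] → █
    (1,1)@(3, 3): e=[36,7,-3] → ·
    (0,2)@(1, 5): e=[-4,-3,47] → ·
    (1,2)@(3, 5): e=[4,3,33] → █
    (2,2)@(5, 5): e=[12,9,19] → █
    (3,2)@(7, 5): e=[20,15,5] → █
    (4,2)@(9, 5): e=[28,21,-9] → ·
    (1,3)@(3, 7): e=[-28,-1,69] → ·
    (2,3)@(5, 7): e=[-20,5,55] → ·
    (3,3)@(7, 7): e=[-12,11,41] → ·
    (5,3)@(11, 7): e=[4,23,13] → █
    (6,3)@(13, 7): e=[12,29,-1] → ·
  covered (5 px):
    · · · · · · · · · ·
    █ · · · · · · · · ·
    · █ █ █ · · · · · ·
    · · · · · █ · · · ·
    · · · · · · · · · ·
    · · · · · · · · · ·
    · · · · · · · · · ·
    · · · · · · · · · ·
    · · · · · · · · · ·

Result: 27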